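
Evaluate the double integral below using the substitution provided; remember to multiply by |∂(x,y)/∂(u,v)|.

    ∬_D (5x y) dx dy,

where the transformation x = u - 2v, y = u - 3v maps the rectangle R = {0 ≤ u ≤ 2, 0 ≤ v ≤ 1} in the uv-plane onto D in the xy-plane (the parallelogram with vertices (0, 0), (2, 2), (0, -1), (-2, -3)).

Compute the Jacobian determinant of (x, y) with respect to (u, v):

    ∂(x,y)/∂(u,v) = | 1  -2 | = (1)(-3) - (-2)(1) = -1.
                   | 1  -3 |

Its absolute value is |J| = 1 (the area scaling factor).

Substituting x = u - 2v, y = u - 3v into the integrand,

    5x y → 5u^2 - 25u v + 30v^2,

so the integral becomes

    ∬_R (5u^2 - 25u v + 30v^2) · |J| du dv = ∫_0^2 ∫_0^1 (5u^2 - 25u v + 30v^2) dv du.

Inner (v): 5u^2 - 25u/2 + 10.
Outer (u): 25/3.

Therefore ∬_D (5x y) dx dy = 25/3.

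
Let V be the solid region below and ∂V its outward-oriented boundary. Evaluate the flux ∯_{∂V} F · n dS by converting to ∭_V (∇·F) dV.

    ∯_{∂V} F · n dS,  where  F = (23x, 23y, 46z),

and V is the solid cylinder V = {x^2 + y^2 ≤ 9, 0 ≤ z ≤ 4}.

By the divergence theorem,

    ∯_{∂V} F · n dS = ∭_V (∇ · F) dV.

Compute the divergence:
    ∇ · F = ∂F_x/∂x + ∂F_y/∂y + ∂F_z/∂z = 23 + 23 + 46 = 92.

In cylindrical coordinates, x = r cos(θ), y = r sin(θ), z = z, dV = r dr dθ dz, with 0 ≤ r ≤ 3, 0 ≤ θ ≤ 2π, 0 ≤ z ≤ 4.

The integrand, after substitution and multiplying by the volume element, becomes (92) · r, so

    ∭_V (∇·F) dV = ∫_0^{2π} ∫_0^{3} ∫_0^{4} (92) · r dz dr dθ.

Inner (z from 0 to 4): 368r.
Middle (r from 0 to 3): 1656.
Outer (θ from 0 to 2π): 3312π.

Therefore ∯_{∂V} F · n dS = 3312π.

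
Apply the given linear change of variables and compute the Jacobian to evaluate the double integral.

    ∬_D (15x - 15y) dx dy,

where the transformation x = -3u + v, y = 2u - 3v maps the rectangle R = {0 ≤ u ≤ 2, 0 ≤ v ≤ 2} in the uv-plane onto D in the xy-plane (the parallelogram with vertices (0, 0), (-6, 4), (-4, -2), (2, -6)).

Compute the Jacobian determinant of (x, y) with respect to (u, v):

    ∂(x,y)/∂(u,v) = | -3  1 | = (-3)(-3) - (1)(2) = 7.
                   | 2  -3 |

Its absolute value is |J| = 7 (the area scaling factor).

Substituting x = -3u + v, y = 2u - 3v into the integrand,

    15x - 15y → -75u + 60v,

so the integral becomes

    ∬_R (-75u + 60v) · |J| du dv = ∫_0^2 ∫_0^2 (-525u + 420v) dv du.

Inner (v): 840 - 1050u.
Outer (u): -420.

Therefore ∬_D (15x - 15y) dx dy = -420.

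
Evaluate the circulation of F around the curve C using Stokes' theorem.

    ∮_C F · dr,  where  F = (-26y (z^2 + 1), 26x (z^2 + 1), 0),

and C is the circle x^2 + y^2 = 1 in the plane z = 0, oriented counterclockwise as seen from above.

Let S be the flat disk x^2 + y^2 ≤ 1 in the plane z = 0, with upward unit normal n̂ = ẑ. By Stokes' theorem,

    ∮_C F · dr = ∬_S (∇ × F) · n̂ dS = ∬_D (curl F)_z dA,

where D is the disk x^2 + y^2 ≤ 1.

Compute the curl of F = (-26y (z^2 + 1), 26x (z^2 + 1), 0):
    (∇ × F)_x = ∂F_z/∂y - ∂F_y/∂z = -52x z,
    (∇ × F)_y = ∂F_x/∂z - ∂F_z/∂x = -52y z,
    (∇ × F)_z = ∂F_y/∂x - ∂F_x/∂y = 52z^2 + 52.

On z = 0, (curl F)_z = 52.

Convert to polar (x = r cos θ, y = r sin θ, dA = r dr dθ); the integrand becomes 52, so

    ∬_D (curl F)_z dA = ∫_0^{2π} ∫_0^{1} (52) · r dr dθ.

Inner (r from 0 to 1): 26.
Outer (θ from 0 to 2π): 52π.

Therefore ∮_C F · dr = 52π.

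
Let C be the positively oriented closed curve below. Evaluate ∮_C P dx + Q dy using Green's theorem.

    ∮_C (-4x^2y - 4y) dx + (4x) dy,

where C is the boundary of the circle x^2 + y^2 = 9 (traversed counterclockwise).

Green's theorem converts the closed line integral into a double integral over the enclosed region D:

    ∮_C P dx + Q dy = ∬_D (∂Q/∂x - ∂P/∂y) dA.

Here P = -4x^2y - 4y, Q = 4x, so

    ∂Q/∂x = 4,    ∂P/∂y = -4x^2 - 4,
    ∂Q/∂x - ∂P/∂y = 4x^2 + 8.

D is the region x^2 + y^2 ≤ 9. Evaluating the double integral:

In polar coordinates (x = r cos θ, y = r sin θ, dA = r dr dθ) the integrand becomes 4r^2cos(θ)^2 + 8, so

    ∬_D (4x^2 + 8) dA = ∫_0^{2π} ∫_0^{3} (4r^2cos(θ)^2 + 8) · r dr dθ.

Inner (r from 0 to 3): 81cos(θ)^2 + 36.
Outer (θ from 0 to 2π): 153π.

Therefore ∮_C P dx + Q dy = 153π.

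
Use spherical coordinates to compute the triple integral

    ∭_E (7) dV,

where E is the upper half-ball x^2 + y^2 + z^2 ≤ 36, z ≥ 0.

In spherical coordinates, x = ρ sin(φ) cos(θ), y = ρ sin(φ) sin(θ), z = ρ cos(φ), and dV = ρ^2 sin(φ) dρ dφ dθ.

The integrand becomes 7, so

    ∭_E (7) dV = ∫_{0}^{2π} ∫_{0}^{π/2} ∫_{0}^{6} (7) · ρ^2 sin(φ) dρ dφ dθ.

Inner (ρ): 504sin(φ).
Middle (φ): 504.
Outer (θ): 1008π.

Therefore the triple integral equals 1008π.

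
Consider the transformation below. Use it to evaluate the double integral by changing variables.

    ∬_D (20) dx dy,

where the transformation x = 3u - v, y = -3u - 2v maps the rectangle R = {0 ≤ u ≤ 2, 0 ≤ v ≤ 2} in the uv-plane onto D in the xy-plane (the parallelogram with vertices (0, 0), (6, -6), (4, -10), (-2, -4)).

Compute the Jacobian determinant of (x, y) with respect to (u, v):

    ∂(x,y)/∂(u,v) = | 3  -1 | = (3)(-2) - (-1)(-3) = -9.
                   | -3  -2 |

Its absolute value is |J| = 9 (the area scaling factor).

Substituting x = 3u - v, y = -3u - 2v into the integrand,

    20 → 20,

so the integral becomes

    ∬_R (20) · |J| du dv = ∫_0^2 ∫_0^2 (180) dv du.

Inner (v): 360.
Outer (u): 720.

Therefore ∬_D (20) dx dy = 720.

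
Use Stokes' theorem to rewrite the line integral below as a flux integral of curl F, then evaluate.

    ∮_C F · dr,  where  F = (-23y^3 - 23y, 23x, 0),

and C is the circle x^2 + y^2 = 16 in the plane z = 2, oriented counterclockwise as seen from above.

Let S be the flat disk x^2 + y^2 ≤ 16 in the plane z = 2, with upward unit normal n̂ = ẑ. By Stokes' theorem,

    ∮_C F · dr = ∬_S (∇ × F) · n̂ dS = ∬_D (curl F)_z dA,

where D is the disk x^2 + y^2 ≤ 16.

Compute the curl of F = (-23y^3 - 23y, 23x, 0):
    (∇ × F)_x = ∂F_z/∂y - ∂F_y/∂z = 0,
    (∇ × F)_y = ∂F_x/∂z - ∂F_z/∂x = 0,
    (∇ × F)_z = ∂F_y/∂x - ∂F_x/∂y = 69y^2 + 46.

On z = 2, (curl F)_z = 69y^2 + 46.

Convert to polar (x = r cos θ, y = r sin θ, dA = r dr dθ); the integrand becomes 69r^2sin(θ)^2 + 46, so

    ∬_D (curl F)_z dA = ∫_0^{2π} ∫_0^{4} (69r^2sin(θ)^2 + 46) · r dr dθ.

Inner (r from 0 to 4): 4416sin(θ)^2 + 368.
Outer (θ from 0 to 2π): 5152π.

Therefore ∮_C F · dr = 5152π.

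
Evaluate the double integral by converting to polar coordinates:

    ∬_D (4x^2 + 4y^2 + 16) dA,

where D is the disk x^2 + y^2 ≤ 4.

The region D is 0 ≤ r ≤ 2, 0 ≤ θ ≤ 2π in polar coordinates, where x = r cos(θ), y = r sin(θ), and dA = r dr dθ.

Under the substitution, the integrand becomes 4r^2 + 16, so

    ∬_D (4x^2 + 4y^2 + 16) dA = ∫_{0}^{2π} ∫_{0}^{2} (4r^2 + 16) · r dr dθ.

Inner integral (in r): ∫_{0}^{2} (4r^2 + 16) · r dr = 48.

Outer integral (in θ): ∫_{0}^{2π} (48) dθ = 96π.

Therefore ∬_D (4x^2 + 4y^2 + 16) dA = 96π.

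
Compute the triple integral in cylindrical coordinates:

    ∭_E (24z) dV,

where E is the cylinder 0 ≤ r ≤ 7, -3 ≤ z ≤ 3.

In cylindrical coordinates, x = r cos(θ), y = r sin(θ), z = z, and dV = r dr dθ dz.

The integrand becomes 24z, so

    ∭_E (24z) dV = ∫_{0}^{2π} ∫_{0}^{7} ∫_{-3}^{3} (24z) · r dz dr dθ.

Inner (z): 0.
Middle (r from 0 to 7): 0.
Outer (θ): 0.

Therefore the triple integral equals 0.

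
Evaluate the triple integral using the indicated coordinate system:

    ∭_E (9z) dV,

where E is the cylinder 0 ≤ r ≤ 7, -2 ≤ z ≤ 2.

In cylindrical coordinates, x = r cos(θ), y = r sin(θ), z = z, and dV = r dr dθ dz.

The integrand becomes 9z, so

    ∭_E (9z) dV = ∫_{0}^{2π} ∫_{0}^{7} ∫_{-2}^{2} (9z) · r dz dr dθ.

Inner (z): 0.
Middle (r from 0 to 7): 0.
Outer (θ): 0.

Therefore the triple integral equals 0.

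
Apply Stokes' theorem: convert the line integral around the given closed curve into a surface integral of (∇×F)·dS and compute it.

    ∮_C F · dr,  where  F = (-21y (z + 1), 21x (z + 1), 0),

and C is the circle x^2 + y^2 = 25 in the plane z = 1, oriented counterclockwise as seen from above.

Let S be the flat disk x^2 + y^2 ≤ 25 in the plane z = 1, with upward unit normal n̂ = ẑ. By Stokes' theorem,

    ∮_C F · dr = ∬_S (∇ × F) · n̂ dS = ∬_D (curl F)_z dA,

where D is the disk x^2 + y^2 ≤ 25.

Compute the curl of F = (-21y (z + 1), 21x (z + 1), 0):
    (∇ × F)_x = ∂F_z/∂y - ∂F_y/∂z = -21x,
    (∇ × F)_y = ∂F_x/∂z - ∂F_z/∂x = -21y,
    (∇ × F)_z = ∂F_y/∂x - ∂F_x/∂y = 42z + 42.

On z = 1, (curl F)_z = 84.

Convert to polar (x = r cos θ, y = r sin θ, dA = r dr dθ); the integrand becomes 84, so

    ∬_D (curl F)_z dA = ∫_0^{2π} ∫_0^{5} (84) · r dr dθ.

Inner (r from 0 to 5): 1050.
Outer (θ from 0 to 2π): 2100π.

Therefore ∮_C F · dr = 2100π.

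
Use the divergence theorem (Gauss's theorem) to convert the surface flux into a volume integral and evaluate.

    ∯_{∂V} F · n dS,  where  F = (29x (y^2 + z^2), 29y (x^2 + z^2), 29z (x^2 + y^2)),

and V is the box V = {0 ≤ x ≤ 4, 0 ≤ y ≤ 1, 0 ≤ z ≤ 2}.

By the divergence theorem,

    ∯_{∂V} F · n dS = ∭_V (∇ · F) dV.

Compute the divergence:
    ∇ · F = ∂F_x/∂x + ∂F_y/∂y + ∂F_z/∂z = 29y^2 + 29z^2 + 29x^2 + 29z^2 + 29x^2 + 29y^2 = 58x^2 + 58y^2 + 58z^2.

V is a rectangular box, so dV = dx dy dz with 0 ≤ x ≤ 4, 0 ≤ y ≤ 1, 0 ≤ z ≤ 2.

Integrate (58x^2 + 58y^2 + 58z^2) over V as an iterated integral:

    ∭_V (∇·F) dV = ∫_0^{4} ∫_0^{1} ∫_0^{2} (58x^2 + 58y^2 + 58z^2) dz dy dx.

Inner (z from 0 to 2): 116x^2 + 116y^2 + 464/3.
Middle (y from 0 to 1): 116x^2 + 580/3.
Outer (x from 0 to 4): 3248.

Therefore ∯_{∂V} F · n dS = 3248.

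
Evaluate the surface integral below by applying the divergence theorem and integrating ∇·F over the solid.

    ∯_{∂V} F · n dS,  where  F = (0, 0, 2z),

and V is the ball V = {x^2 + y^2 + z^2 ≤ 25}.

By the divergence theorem,

    ∯_{∂V} F · n dS = ∭_V (∇ · F) dV.

Compute the divergence:
    ∇ · F = ∂F_x/∂x + ∂F_y/∂y + ∂F_z/∂z = 0 + 0 + 2 = 2.

In spherical coordinates, x = ρ sin(φ) cos(θ), y = ρ sin(φ) sin(θ), z = ρ cos(φ), dV = ρ^2 sin(φ) dρ dφ dθ, with 0 ≤ ρ ≤ 5, 0 ≤ φ ≤ π, 0 ≤ θ ≤ 2π.

The integrand, after substitution and multiplying by the volume element, becomes (2) · ρ^2 sin(φ), so

    ∭_V (∇·F) dV = ∫_0^{2π} ∫_0^{π} ∫_0^{5} (2) · ρ^2 sin(φ) dρ dφ dθ.

Inner (ρ from 0 to 5): 250sin(φ)/3.
Middle (φ from 0 to π): 500/3.
Outer (θ from 0 to 2π): 1000π/3.

Therefore ∯_{∂V} F · n dS = 1000π/3.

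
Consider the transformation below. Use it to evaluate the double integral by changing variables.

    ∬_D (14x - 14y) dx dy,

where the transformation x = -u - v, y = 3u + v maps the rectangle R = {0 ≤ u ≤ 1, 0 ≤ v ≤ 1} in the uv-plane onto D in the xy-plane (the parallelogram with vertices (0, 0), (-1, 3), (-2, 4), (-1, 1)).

Compute the Jacobian determinant of (x, y) with respect to (u, v):

    ∂(x,y)/∂(u,v) = | -1  -1 | = (-1)(1) - (-1)(3) = 2.
                   | 3  1 |

Its absolute value is |J| = 2 (the area scaling factor).

Substituting x = -u - v, y = 3u + v into the integrand,

    14x - 14y → -56u - 28v,

so the integral becomes

    ∬_R (-56u - 28v) · |J| du dv = ∫_0^1 ∫_0^1 (-112u - 56v) dv du.

Inner (v): -112u - 28.
Outer (u): -84.

Therefore ∬_D (14x - 14y) dx dy = -84.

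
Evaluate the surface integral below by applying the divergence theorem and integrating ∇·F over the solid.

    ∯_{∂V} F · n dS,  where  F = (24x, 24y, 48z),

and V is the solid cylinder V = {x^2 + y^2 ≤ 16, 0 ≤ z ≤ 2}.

By the divergence theorem,

    ∯_{∂V} F · n dS = ∭_V (∇ · F) dV.

Compute the divergence:
    ∇ · F = ∂F_x/∂x + ∂F_y/∂y + ∂F_z/∂z = 24 + 24 + 48 = 96.

In cylindrical coordinates, x = r cos(θ), y = r sin(θ), z = z, dV = r dr dθ dz, with 0 ≤ r ≤ 4, 0 ≤ θ ≤ 2π, 0 ≤ z ≤ 2.

The integrand, after substitution and multiplying by the volume element, becomes (96) · r, so

    ∭_V (∇·F) dV = ∫_0^{2π} ∫_0^{4} ∫_0^{2} (96) · r dz dr dθ.

Inner (z from 0 to 2): 192r.
Middle (r from 0 to 4): 1536.
Outer (θ from 0 to 2π): 3072π.

Therefore ∯_{∂V} F · n dS = 3072π.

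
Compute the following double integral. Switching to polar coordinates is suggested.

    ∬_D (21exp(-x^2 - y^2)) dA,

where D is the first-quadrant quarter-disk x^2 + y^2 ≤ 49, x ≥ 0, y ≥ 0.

The region D is 0 ≤ r ≤ 7, 0 ≤ θ ≤ π/2 in polar coordinates, where x = r cos(θ), y = r sin(θ), and dA = r dr dθ.

Under the substitution, the integrand becomes 21exp(-r^2), so

    ∬_D (21exp(-x^2 - y^2)) dA = ∫_{0}^{π/2} ∫_{0}^{7} (21exp(-r^2)) · r dr dθ.

Inner integral (in r): ∫_{0}^{7} (21exp(-r^2)) · r dr = 21/2 - 21exp(-49)/2.

Outer integral (in θ): ∫_{0}^{π/2} (21/2 - 21exp(-49)/2) dθ = -21π (1 - exp(49))exp(-49)/4.

Therefore ∬_D (21exp(-x^2 - y^2)) dA = -21π (1 - exp(49))exp(-49)/4.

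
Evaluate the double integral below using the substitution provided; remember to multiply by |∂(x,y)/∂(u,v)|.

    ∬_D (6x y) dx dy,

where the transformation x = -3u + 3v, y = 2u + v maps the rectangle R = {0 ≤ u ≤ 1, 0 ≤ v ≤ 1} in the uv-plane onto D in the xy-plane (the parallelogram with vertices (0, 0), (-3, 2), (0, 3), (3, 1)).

Compute the Jacobian determinant of (x, y) with respect to (u, v):

    ∂(x,y)/∂(u,v) = | -3  3 | = (-3)(1) - (3)(2) = -9.
                   | 2  1 |

Its absolute value is |J| = 9 (the area scaling factor).

Substituting x = -3u + 3v, y = 2u + v into the integrand,

    6x y → -36u^2 + 18u v + 18v^2,

so the integral becomes

    ∬_R (-36u^2 + 18u v + 18v^2) · |J| du dv = ∫_0^1 ∫_0^1 (-324u^2 + 162u v + 162v^2) dv du.

Inner (v): -324u^2 + 81u + 54.
Outer (u): -27/2.

Therefore ∬_D (6x y) dx dy = -27/2.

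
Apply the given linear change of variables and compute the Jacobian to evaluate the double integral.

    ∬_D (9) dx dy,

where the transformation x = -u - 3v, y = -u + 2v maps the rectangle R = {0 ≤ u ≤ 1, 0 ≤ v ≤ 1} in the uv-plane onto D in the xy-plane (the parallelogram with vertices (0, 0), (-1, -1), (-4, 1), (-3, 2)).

Compute the Jacobian determinant of (x, y) with respect to (u, v):

    ∂(x,y)/∂(u,v) = | -1  -3 | = (-1)(2) - (-3)(-1) = -5.
                   | -1  2 |

Its absolute value is |J| = 5 (the area scaling factor).

Substituting x = -u - 3v, y = -u + 2v into the integrand,

    9 → 9,

so the integral becomes

    ∬_R (9) · |J| du dv = ∫_0^1 ∫_0^1 (45) dv du.

Inner (v): 45.
Outer (u): 45.

Therefore ∬_D (9) dx dy = 45.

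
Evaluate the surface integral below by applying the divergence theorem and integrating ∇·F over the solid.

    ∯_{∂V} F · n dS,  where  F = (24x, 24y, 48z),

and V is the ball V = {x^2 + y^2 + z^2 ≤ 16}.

By the divergence theorem,

    ∯_{∂V} F · n dS = ∭_V (∇ · F) dV.

Compute the divergence:
    ∇ · F = ∂F_x/∂x + ∂F_y/∂y + ∂F_z/∂z = 24 + 24 + 48 = 96.

In spherical coordinates, x = ρ sin(φ) cos(θ), y = ρ sin(φ) sin(θ), z = ρ cos(φ), dV = ρ^2 sin(φ) dρ dφ dθ, with 0 ≤ ρ ≤ 4, 0 ≤ φ ≤ π, 0 ≤ θ ≤ 2π.

The integrand, after substitution and multiplying by the volume element, becomes (96) · ρ^2 sin(φ), so

    ∭_V (∇·F) dV = ∫_0^{2π} ∫_0^{π} ∫_0^{4} (96) · ρ^2 sin(φ) dρ dφ dθ.

Inner (ρ from 0 to 4): 2048sin(φ).
Middle (φ from 0 to π): 4096.
Outer (θ from 0 to 2π): 8192π.

Therefore ∯_{∂V} F · n dS = 8192π.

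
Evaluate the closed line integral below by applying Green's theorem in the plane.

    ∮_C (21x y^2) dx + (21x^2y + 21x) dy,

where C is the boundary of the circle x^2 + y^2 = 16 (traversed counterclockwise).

Green's theorem converts the closed line integral into a double integral over the enclosed region D:

    ∮_C P dx + Q dy = ∬_D (∂Q/∂x - ∂P/∂y) dA.

Here P = 21x y^2, Q = 21x^2y + 21x, so

    ∂Q/∂x = 42x y + 21,    ∂P/∂y = 42x y,
    ∂Q/∂x - ∂P/∂y = 21.

D is the region x^2 + y^2 ≤ 16. Evaluating the double integral:

In polar coordinates (x = r cos θ, y = r sin θ, dA = r dr dθ) the integrand becomes 21, so

    ∬_D (21) dA = ∫_0^{2π} ∫_0^{4} (21) · r dr dθ.

Inner (r from 0 to 4): 168.
Outer (θ from 0 to 2π): 336π.

Therefore ∮_C P dx + Q dy = 336π.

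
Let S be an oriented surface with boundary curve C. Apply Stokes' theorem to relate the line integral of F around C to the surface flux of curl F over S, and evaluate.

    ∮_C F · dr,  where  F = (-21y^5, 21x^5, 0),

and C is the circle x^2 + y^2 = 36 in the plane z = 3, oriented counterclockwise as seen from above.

Let S be the flat disk x^2 + y^2 ≤ 36 in the plane z = 3, with upward unit normal n̂ = ẑ. By Stokes' theorem,

    ∮_C F · dr = ∬_S (∇ × F) · n̂ dS = ∬_D (curl F)_z dA,

where D is the disk x^2 + y^2 ≤ 36.

Compute the curl of F = (-21y^5, 21x^5, 0):
    (∇ × F)_x = ∂F_z/∂y - ∂F_y/∂z = 0,
    (∇ × F)_y = ∂F_x/∂z - ∂F_z/∂x = 0,
    (∇ × F)_z = ∂F_y/∂x - ∂F_x/∂y = 105x^4 + 105y^4.

On z = 3, (curl F)_z = 105x^4 + 105y^4.

Convert to polar (x = r cos θ, y = r sin θ, dA = r dr dθ); the integrand becomes 105r^4(sin(θ)^4 + cos(θ)^4), so

    ∬_D (curl F)_z dA = ∫_0^{2π} ∫_0^{6} (105r^4(sin(θ)^4 + cos(θ)^4)) · r dr dθ.

Inner (r from 0 to 6): 816480sin(θ)^4 + 816480cos(θ)^4.
Outer (θ from 0 to 2π): 1224720π.

Therefore ∮_C F · dr = 1224720π.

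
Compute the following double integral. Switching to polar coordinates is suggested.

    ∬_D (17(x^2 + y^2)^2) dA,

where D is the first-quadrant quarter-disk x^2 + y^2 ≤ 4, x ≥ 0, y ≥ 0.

The region D is 0 ≤ r ≤ 2, 0 ≤ θ ≤ π/2 in polar coordinates, where x = r cos(θ), y = r sin(θ), and dA = r dr dθ.

Under the substitution, the integrand becomes 17r^4, so

    ∬_D (17(x^2 + y^2)^2) dA = ∫_{0}^{π/2} ∫_{0}^{2} (17r^4) · r dr dθ.

Inner integral (in r): ∫_{0}^{2} (17r^4) · r dr = 544/3.

Outer integral (in θ): ∫_{0}^{π/2} (544/3) dθ = 272π/3.

Therefore ∬_D (17(x^2 + y^2)^2) dA = 272π/3.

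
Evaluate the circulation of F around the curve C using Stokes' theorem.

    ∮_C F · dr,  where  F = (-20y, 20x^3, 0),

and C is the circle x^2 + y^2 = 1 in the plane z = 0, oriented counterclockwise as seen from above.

Let S be the flat disk x^2 + y^2 ≤ 1 in the plane z = 0, with upward unit normal n̂ = ẑ. By Stokes' theorem,

    ∮_C F · dr = ∬_S (∇ × F) · n̂ dS = ∬_D (curl F)_z dA,

where D is the disk x^2 + y^2 ≤ 1.

Compute the curl of F = (-20y, 20x^3, 0):
    (∇ × F)_x = ∂F_z/∂y - ∂F_y/∂z = 0,
    (∇ × F)_y = ∂F_x/∂z - ∂F_z/∂x = 0,
    (∇ × F)_z = ∂F_y/∂x - ∂F_x/∂y = 60x^2 + 20.

On z = 0, (curl F)_z = 60x^2 + 20.

Convert to polar (x = r cos θ, y = r sin θ, dA = r dr dθ); the integrand becomes 60r^2cos(θ)^2 + 20, so

    ∬_D (curl F)_z dA = ∫_0^{2π} ∫_0^{1} (60r^2cos(θ)^2 + 20) · r dr dθ.

Inner (r from 0 to 1): 15cos(θ)^2 + 10.
Outer (θ from 0 to 2π): 35π.

Therefore ∮_C F · dr = 35π.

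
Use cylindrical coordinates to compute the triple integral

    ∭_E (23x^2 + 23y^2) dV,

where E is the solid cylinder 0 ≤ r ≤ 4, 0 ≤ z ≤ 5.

In cylindrical coordinates, x = r cos(θ), y = r sin(θ), z = z, and dV = r dr dθ dz.

The integrand becomes 23r^2, so

    ∭_E (23x^2 + 23y^2) dV = ∫_{0}^{2π} ∫_{0}^{4} ∫_{0}^{5} (23r^2) · r dz dr dθ.

Inner (z): 115r^3.
Middle (r from 0 to 4): 7360.
Outer (θ): 14720π.

Therefore the triple integral equals 14720π.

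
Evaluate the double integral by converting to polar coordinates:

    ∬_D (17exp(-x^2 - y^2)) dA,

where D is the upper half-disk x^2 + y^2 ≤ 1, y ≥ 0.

The region D is 0 ≤ r ≤ 1, 0 ≤ θ ≤ π in polar coordinates, where x = r cos(θ), y = r sin(θ), and dA = r dr dθ.

Under the substitution, the integrand becomes 17exp(-r^2), so

    ∬_D (17exp(-x^2 - y^2)) dA = ∫_{0}^{π} ∫_{0}^{1} (17exp(-r^2)) · r dr dθ.

Inner integral (in r): ∫_{0}^{1} (17exp(-r^2)) · r dr = 17/2 - 17exp(-1)/2.

Outer integral (in θ): ∫_{0}^{π} (17/2 - 17exp(-1)/2) dθ = -17π (1 - e)exp(-1)/2.

Therefore ∬_D (17exp(-x^2 - y^2)) dA = -17π (1 - e)exp(-1)/2.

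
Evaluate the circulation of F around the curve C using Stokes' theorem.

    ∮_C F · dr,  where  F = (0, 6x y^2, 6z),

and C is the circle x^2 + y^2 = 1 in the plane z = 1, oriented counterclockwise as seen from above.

Let S be the flat disk x^2 + y^2 ≤ 1 in the plane z = 1, with upward unit normal n̂ = ẑ. By Stokes' theorem,

    ∮_C F · dr = ∬_S (∇ × F) · n̂ dS = ∬_D (curl F)_z dA,

where D is the disk x^2 + y^2 ≤ 1.

Compute the curl of F = (0, 6x y^2, 6z):
    (∇ × F)_x = ∂F_z/∂y - ∂F_y/∂z = 0,
    (∇ × F)_y = ∂F_x/∂z - ∂F_z/∂x = 0,
    (∇ × F)_z = ∂F_y/∂x - ∂F_x/∂y = 6y^2.

On z = 1, (curl F)_z = 6y^2.

Convert to polar (x = r cos θ, y = r sin θ, dA = r dr dθ); the integrand becomes 6r^2sin(θ)^2, so

    ∬_D (curl F)_z dA = ∫_0^{2π} ∫_0^{1} (6r^2sin(θ)^2) · r dr dθ.

Inner (r from 0 to 1): 3sin(θ)^2/2.
Outer (θ from 0 to 2π): 3π/2.

Therefore ∮_C F · dr = 3π/2.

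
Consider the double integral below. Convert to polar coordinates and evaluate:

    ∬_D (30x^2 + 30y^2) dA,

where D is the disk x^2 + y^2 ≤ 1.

The region D is 0 ≤ r ≤ 1, 0 ≤ θ ≤ 2π in polar coordinates, where x = r cos(θ), y = r sin(θ), and dA = r dr dθ.

Under the substitution, the integrand becomes 30r^2, so

    ∬_D (30x^2 + 30y^2) dA = ∫_{0}^{2π} ∫_{0}^{1} (30r^2) · r dr dθ.

Inner integral (in r): ∫_{0}^{1} (30r^2) · r dr = 15/2.

Outer integral (in θ): ∫_{0}^{2π} (15/2) dθ = 15π.

Therefore ∬_D (30x^2 + 30y^2) dA = 15π.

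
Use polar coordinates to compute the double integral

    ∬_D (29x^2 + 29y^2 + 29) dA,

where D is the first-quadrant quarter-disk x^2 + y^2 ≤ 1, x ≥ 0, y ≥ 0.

The region D is 0 ≤ r ≤ 1, 0 ≤ θ ≤ π/2 in polar coordinates, where x = r cos(θ), y = r sin(θ), and dA = r dr dθ.

Under the substitution, the integrand becomes 29r^2 + 29, so

    ∬_D (29x^2 + 29y^2 + 29) dA = ∫_{0}^{π/2} ∫_{0}^{1} (29r^2 + 29) · r dr dθ.

Inner integral (in r): ∫_{0}^{1} (29r^2 + 29) · r dr = 87/4.

Outer integral (in θ): ∫_{0}^{π/2} (87/4) dθ = 87π/8.

Therefore ∬_D (29x^2 + 29y^2 + 29) dA = 87π/8.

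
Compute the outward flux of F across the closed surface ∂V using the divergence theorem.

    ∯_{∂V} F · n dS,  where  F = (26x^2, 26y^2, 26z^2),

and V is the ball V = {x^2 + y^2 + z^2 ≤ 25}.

By the divergence theorem,

    ∯_{∂V} F · n dS = ∭_V (∇ · F) dV.

Compute the divergence:
    ∇ · F = ∂F_x/∂x + ∂F_y/∂y + ∂F_z/∂z = 52x + 52y + 52z.

In spherical coordinates, x = ρ sin(φ) cos(θ), y = ρ sin(φ) sin(θ), z = ρ cos(φ), dV = ρ^2 sin(φ) dρ dφ dθ, with 0 ≤ ρ ≤ 5, 0 ≤ φ ≤ π, 0 ≤ θ ≤ 2π.

The integrand, after substitution and multiplying by the volume element, becomes (52ρ (sqrt(2)sin(φ)sin(θ + π/4) + cos(φ))) · ρ^2 sin(φ), so

    ∭_V (∇·F) dV = ∫_0^{2π} ∫_0^{π} ∫_0^{5} (52ρ (sqrt(2)sin(φ)sin(θ + π/4) + cos(φ))) · ρ^2 sin(φ) dρ dφ dθ.

Inner (ρ from 0 to 5): 8125(sqrt(2)sin(φ)sin(θ + π/4) + cos(φ))sin(φ).
Middle (φ from 0 to π): 8125sqrt(2)π sin(θ + π/4)/2.
Outer (θ from 0 to 2π): 0.

Therefore ∯_{∂V} F · n dS = 0.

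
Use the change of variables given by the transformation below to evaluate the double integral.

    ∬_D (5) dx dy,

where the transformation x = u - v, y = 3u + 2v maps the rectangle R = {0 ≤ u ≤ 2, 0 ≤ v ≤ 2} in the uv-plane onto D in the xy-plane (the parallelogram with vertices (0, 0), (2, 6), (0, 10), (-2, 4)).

Compute the Jacobian determinant of (x, y) with respect to (u, v):

    ∂(x,y)/∂(u,v) = | 1  -1 | = (1)(2) - (-1)(3) = 5.
                   | 3  2 |

Its absolute value is |J| = 5 (the area scaling factor).

Substituting x = u - v, y = 3u + 2v into the integrand,

    5 → 5,

so the integral becomes

    ∬_R (5) · |J| du dv = ∫_0^2 ∫_0^2 (25) dv du.

Inner (v): 50.
Outer (u): 100.

Therefore ∬_D (5) dx dy = 100.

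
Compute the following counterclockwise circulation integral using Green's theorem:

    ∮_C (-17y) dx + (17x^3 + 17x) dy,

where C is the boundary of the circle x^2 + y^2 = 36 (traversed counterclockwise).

Green's theorem converts the closed line integral into a double integral over the enclosed region D:

    ∮_C P dx + Q dy = ∬_D (∂Q/∂x - ∂P/∂y) dA.

Here P = -17y, Q = 17x^3 + 17x, so

    ∂Q/∂x = 51x^2 + 17,    ∂P/∂y = -17,
    ∂Q/∂x - ∂P/∂y = 51x^2 + 34.

D is the region x^2 + y^2 ≤ 36. Evaluating the double integral:

In polar coordinates (x = r cos θ, y = r sin θ, dA = r dr dθ) the integrand becomes 51r^2cos(θ)^2 + 34, so

    ∬_D (51x^2 + 34) dA = ∫_0^{2π} ∫_0^{6} (51r^2cos(θ)^2 + 34) · r dr dθ.

Inner (r from 0 to 6): 16524cos(θ)^2 + 612.
Outer (θ from 0 to 2π): 17748π.

Therefore ∮_C P dx + Q dy = 17748π.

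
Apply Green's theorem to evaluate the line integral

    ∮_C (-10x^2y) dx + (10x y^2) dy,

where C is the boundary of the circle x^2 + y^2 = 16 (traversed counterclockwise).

Green's theorem converts the closed line integral into a double integral over the enclosed region D:

    ∮_C P dx + Q dy = ∬_D (∂Q/∂x - ∂P/∂y) dA.

Here P = -10x^2y, Q = 10x y^2, so

    ∂Q/∂x = 10y^2,    ∂P/∂y = -10x^2,
    ∂Q/∂x - ∂P/∂y = 10x^2 + 10y^2.

D is the region x^2 + y^2 ≤ 16. Evaluating the double integral:

In polar coordinates (x = r cos θ, y = r sin θ, dA = r dr dθ) the integrand becomes 10r^2, so

    ∬_D (10x^2 + 10y^2) dA = ∫_0^{2π} ∫_0^{4} (10r^2) · r dr dθ.

Inner (r from 0 to 4): 640.
Outer (θ from 0 to 2π): 1280π.

Therefore ∮_C P dx + Q dy = 1280π.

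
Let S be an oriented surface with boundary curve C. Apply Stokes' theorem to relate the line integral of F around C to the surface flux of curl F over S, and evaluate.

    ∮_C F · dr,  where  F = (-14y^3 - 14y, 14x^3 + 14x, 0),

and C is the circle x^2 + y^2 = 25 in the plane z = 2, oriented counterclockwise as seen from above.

Let S be the flat disk x^2 + y^2 ≤ 25 in the plane z = 2, with upward unit normal n̂ = ẑ. By Stokes' theorem,

    ∮_C F · dr = ∬_S (∇ × F) · n̂ dS = ∬_D (curl F)_z dA,

where D is the disk x^2 + y^2 ≤ 25.

Compute the curl of F = (-14y^3 - 14y, 14x^3 + 14x, 0):
    (∇ × F)_x = ∂F_z/∂y - ∂F_y/∂z = 0,
    (∇ × F)_y = ∂F_x/∂z - ∂F_z/∂x = 0,
    (∇ × F)_z = ∂F_y/∂x - ∂F_x/∂y = 42x^2 + 42y^2 + 28.

On z = 2, (curl F)_z = 42x^2 + 42y^2 + 28.

Convert to polar (x = r cos θ, y = r sin θ, dA = r dr dθ); the integrand becomes 42r^2 + 28, so

    ∬_D (curl F)_z dA = ∫_0^{2π} ∫_0^{5} (42r^2 + 28) · r dr dθ.

Inner (r from 0 to 5): 13825/2.
Outer (θ from 0 to 2π): 13825π.

Therefore ∮_C F · dr = 13825π.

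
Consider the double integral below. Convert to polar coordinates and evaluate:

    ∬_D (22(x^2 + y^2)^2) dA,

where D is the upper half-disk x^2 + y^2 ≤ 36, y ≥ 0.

The region D is 0 ≤ r ≤ 6, 0 ≤ θ ≤ π in polar coordinates, where x = r cos(θ), y = r sin(θ), and dA = r dr dθ.

Under the substitution, the integrand becomes 22r^4, so

    ∬_D (22(x^2 + y^2)^2) dA = ∫_{0}^{π} ∫_{0}^{6} (22r^4) · r dr dθ.

Inner integral (in r): ∫_{0}^{6} (22r^4) · r dr = 171072.

Outer integral (in θ): ∫_{0}^{π} (171072) dθ = 171072π.

Therefore ∬_D (22(x^2 + y^2)^2) dA = 171072π.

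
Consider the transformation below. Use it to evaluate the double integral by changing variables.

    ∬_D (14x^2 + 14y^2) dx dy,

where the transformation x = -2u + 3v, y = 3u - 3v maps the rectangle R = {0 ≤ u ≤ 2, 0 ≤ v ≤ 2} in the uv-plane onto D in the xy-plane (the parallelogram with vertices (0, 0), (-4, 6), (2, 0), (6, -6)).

Compute the Jacobian determinant of (x, y) with respect to (u, v):

    ∂(x,y)/∂(u,v) = | -2  3 | = (-2)(-3) - (3)(3) = -3.
                   | 3  -3 |

Its absolute value is |J| = 3 (the area scaling factor).

Substituting x = -2u + 3v, y = 3u - 3v into the integrand,

    14x^2 + 14y^2 → 182u^2 - 420u v + 252v^2,

so the integral becomes

    ∬_R (182u^2 - 420u v + 252v^2) · |J| du dv = ∫_0^2 ∫_0^2 (546u^2 - 1260u v + 756v^2) dv du.

Inner (v): 1092u^2 - 2520u + 2016.
Outer (u): 1904.

Therefore ∬_D (14x^2 + 14y^2) dx dy = 1904.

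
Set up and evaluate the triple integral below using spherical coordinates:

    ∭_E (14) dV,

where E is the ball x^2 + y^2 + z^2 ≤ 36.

In spherical coordinates, x = ρ sin(φ) cos(θ), y = ρ sin(φ) sin(θ), z = ρ cos(φ), and dV = ρ^2 sin(φ) dρ dφ dθ.

The integrand becomes 14, so

    ∭_E (14) dV = ∫_{0}^{2π} ∫_{0}^{π} ∫_{0}^{6} (14) · ρ^2 sin(φ) dρ dφ dθ.

Inner (ρ): 1008sin(φ).
Middle (φ): 2016.
Outer (θ): 4032π.

Therefore the triple integral equals 4032π.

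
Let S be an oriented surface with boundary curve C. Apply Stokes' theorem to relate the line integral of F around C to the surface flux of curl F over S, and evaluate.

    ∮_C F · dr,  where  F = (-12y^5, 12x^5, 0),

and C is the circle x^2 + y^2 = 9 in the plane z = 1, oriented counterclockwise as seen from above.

Let S be the flat disk x^2 + y^2 ≤ 9 in the plane z = 1, with upward unit normal n̂ = ẑ. By Stokes' theorem,

    ∮_C F · dr = ∬_S (∇ × F) · n̂ dS = ∬_D (curl F)_z dA,

where D is the disk x^2 + y^2 ≤ 9.

Compute the curl of F = (-12y^5, 12x^5, 0):
    (∇ × F)_x = ∂F_z/∂y - ∂F_y/∂z = 0,
    (∇ × F)_y = ∂F_x/∂z - ∂F_z/∂x = 0,
    (∇ × F)_z = ∂F_y/∂x - ∂F_x/∂y = 60x^4 + 60y^4.

On z = 1, (curl F)_z = 60x^4 + 60y^4.

Convert to polar (x = r cos θ, y = r sin θ, dA = r dr dθ); the integrand becomes 60r^4(sin(θ)^4 + cos(θ)^4), so

    ∬_D (curl F)_z dA = ∫_0^{2π} ∫_0^{3} (60r^4(sin(θ)^4 + cos(θ)^4)) · r dr dθ.

Inner (r from 0 to 3): 7290sin(θ)^4 + 7290cos(θ)^4.
Outer (θ from 0 to 2π): 10935π.

Therefore ∮_C F · dr = 10935π.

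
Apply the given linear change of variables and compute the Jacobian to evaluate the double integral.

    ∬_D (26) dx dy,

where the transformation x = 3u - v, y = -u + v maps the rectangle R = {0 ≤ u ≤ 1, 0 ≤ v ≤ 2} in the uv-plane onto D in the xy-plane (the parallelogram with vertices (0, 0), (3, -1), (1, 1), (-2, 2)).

Compute the Jacobian determinant of (x, y) with respect to (u, v):

    ∂(x,y)/∂(u,v) = | 3  -1 | = (3)(1) - (-1)(-1) = 2.
                   | -1  1 |

Its absolute value is |J| = 2 (the area scaling factor).

Substituting x = 3u - v, y = -u + v into the integrand,

    26 → 26,

so the integral becomes

    ∬_R (26) · |J| du dv = ∫_0^1 ∫_0^2 (52) dv du.

Inner (v): 104.
Outer (u): 104.

Therefore ∬_D (26) dx dy = 104.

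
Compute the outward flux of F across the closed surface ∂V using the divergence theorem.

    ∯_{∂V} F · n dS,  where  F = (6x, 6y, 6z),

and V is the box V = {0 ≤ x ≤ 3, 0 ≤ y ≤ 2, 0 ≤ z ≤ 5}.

By the divergence theorem,

    ∯_{∂V} F · n dS = ∭_V (∇ · F) dV.

Compute the divergence:
    ∇ · F = ∂F_x/∂x + ∂F_y/∂y + ∂F_z/∂z = 6 + 6 + 6 = 18.

V is a rectangular box, so dV = dx dy dz with 0 ≤ x ≤ 3, 0 ≤ y ≤ 2, 0 ≤ z ≤ 5.

Integrate (18) over V as an iterated integral:

    ∭_V (∇·F) dV = ∫_0^{3} ∫_0^{2} ∫_0^{5} (18) dz dy dx.

Inner (z from 0 to 5): 90.
Middle (y from 0 to 2): 180.
Outer (x from 0 to 3): 540.

Therefore ∯_{∂V} F · n dS = 540.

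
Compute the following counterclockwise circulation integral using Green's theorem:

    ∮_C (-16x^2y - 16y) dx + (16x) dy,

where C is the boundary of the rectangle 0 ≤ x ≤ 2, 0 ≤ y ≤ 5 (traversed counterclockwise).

Green's theorem converts the closed line integral into a double integral over the enclosed region D:

    ∮_C P dx + Q dy = ∬_D (∂Q/∂x - ∂P/∂y) dA.

Here P = -16x^2y - 16y, Q = 16x, so

    ∂Q/∂x = 16,    ∂P/∂y = -16x^2 - 16,
    ∂Q/∂x - ∂P/∂y = 16x^2 + 32.

D is the region 0 ≤ x ≤ 2, 0 ≤ y ≤ 5. Evaluating the double integral:

    ∬_D (16x^2 + 32) dA = ∫_0^{2} ∫_0^{5} (16x^2 + 32) dy dx.

Inner (y from 0 to 5): 80x^2 + 160.
Outer (x from 0 to 2): 1600/3.

Therefore ∮_C P dx + Q dy = 1600/3.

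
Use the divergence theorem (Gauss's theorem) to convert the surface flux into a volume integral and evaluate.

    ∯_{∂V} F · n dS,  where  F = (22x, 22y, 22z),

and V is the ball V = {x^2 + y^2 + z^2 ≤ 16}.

By the divergence theorem,

    ∯_{∂V} F · n dS = ∭_V (∇ · F) dV.

Compute the divergence:
    ∇ · F = ∂F_x/∂x + ∂F_y/∂y + ∂F_z/∂z = 22 + 22 + 22 = 66.

In spherical coordinates, x = ρ sin(φ) cos(θ), y = ρ sin(φ) sin(θ), z = ρ cos(φ), dV = ρ^2 sin(φ) dρ dφ dθ, with 0 ≤ ρ ≤ 4, 0 ≤ φ ≤ π, 0 ≤ θ ≤ 2π.

The integrand, after substitution and multiplying by the volume element, becomes (66) · ρ^2 sin(φ), so

    ∭_V (∇·F) dV = ∫_0^{2π} ∫_0^{π} ∫_0^{4} (66) · ρ^2 sin(φ) dρ dφ dθ.

Inner (ρ from 0 to 4): 1408sin(φ).
Middle (φ from 0 to π): 2816.
Outer (θ from 0 to 2π): 5632π.

Therefore ∯_{∂V} F · n dS = 5632π.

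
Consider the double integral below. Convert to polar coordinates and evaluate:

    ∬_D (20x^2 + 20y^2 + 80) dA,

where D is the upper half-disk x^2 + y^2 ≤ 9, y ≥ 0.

The region D is 0 ≤ r ≤ 3, 0 ≤ θ ≤ π in polar coordinates, where x = r cos(θ), y = r sin(θ), and dA = r dr dθ.

Under the substitution, the integrand becomes 20r^2 + 80, so

    ∬_D (20x^2 + 20y^2 + 80) dA = ∫_{0}^{π} ∫_{0}^{3} (20r^2 + 80) · r dr dθ.

Inner integral (in r): ∫_{0}^{3} (20r^2 + 80) · r dr = 765.

Outer integral (in θ): ∫_{0}^{π} (765) dθ = 765π.

Therefore ∬_D (20x^2 + 20y^2 + 80) dA = 765π.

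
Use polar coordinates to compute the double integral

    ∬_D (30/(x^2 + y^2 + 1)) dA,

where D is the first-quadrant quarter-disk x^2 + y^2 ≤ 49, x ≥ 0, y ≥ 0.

The region D is 0 ≤ r ≤ 7, 0 ≤ θ ≤ π/2 in polar coordinates, where x = r cos(θ), y = r sin(θ), and dA = r dr dθ.

Under the substitution, the integrand becomes 30/(r^2 + 1), so

    ∬_D (30/(x^2 + y^2 + 1)) dA = ∫_{0}^{π/2} ∫_{0}^{7} (30/(r^2 + 1)) · r dr dθ.

Inner integral (in r): ∫_{0}^{7} (30/(r^2 + 1)) · r dr = log(30517578125000000000000000).

Outer integral (in θ): ∫_{0}^{π/2} (log(30517578125000000000000000)) dθ = log(30517578125000000000000000^(π/2)).

Therefore ∬_D (30/(x^2 + y^2 + 1)) dA = log(30517578125000000000000000^(π/2)).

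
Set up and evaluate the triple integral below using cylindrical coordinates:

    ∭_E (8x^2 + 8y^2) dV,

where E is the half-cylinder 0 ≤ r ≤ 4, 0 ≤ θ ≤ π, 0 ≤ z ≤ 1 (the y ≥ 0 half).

In cylindrical coordinates, x = r cos(θ), y = r sin(θ), z = z, and dV = r dr dθ dz.

The integrand becomes 8r^2, so

    ∭_E (8x^2 + 8y^2) dV = ∫_{0}^{π} ∫_{0}^{4} ∫_{0}^{1} (8r^2) · r dz dr dθ.

Inner (z): 8r^3.
Middle (r from 0 to 4): 512.
Outer (θ): 512π.

Therefore the triple integral equals 512π.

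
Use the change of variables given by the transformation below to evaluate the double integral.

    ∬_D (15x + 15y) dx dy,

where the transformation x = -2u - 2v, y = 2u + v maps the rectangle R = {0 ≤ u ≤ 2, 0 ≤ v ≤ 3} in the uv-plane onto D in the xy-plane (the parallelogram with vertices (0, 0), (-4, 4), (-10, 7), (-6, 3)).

Compute the Jacobian determinant of (x, y) with respect to (u, v):

    ∂(x,y)/∂(u,v) = | -2  -2 | = (-2)(1) - (-2)(2) = 2.
                   | 2  1 |

Its absolute value is |J| = 2 (the area scaling factor).

Substituting x = -2u - 2v, y = 2u + v into the integrand,

    15x + 15y → -15v,

so the integral becomes

    ∬_R (-15v) · |J| du dv = ∫_0^2 ∫_0^3 (-30v) dv du.

Inner (v): -135.
Outer (u): -270.

Therefore ∬_D (15x + 15y) dx dy = -270.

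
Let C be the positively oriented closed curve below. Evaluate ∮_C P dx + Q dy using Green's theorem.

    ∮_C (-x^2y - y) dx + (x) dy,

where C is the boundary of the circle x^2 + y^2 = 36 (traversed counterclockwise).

Green's theorem converts the closed line integral into a double integral over the enclosed region D:

    ∮_C P dx + Q dy = ∬_D (∂Q/∂x - ∂P/∂y) dA.

Here P = -x^2y - y, Q = x, so

    ∂Q/∂x = 1,    ∂P/∂y = -x^2 - 1,
    ∂Q/∂x - ∂P/∂y = x^2 + 2.

D is the region x^2 + y^2 ≤ 36. Evaluating the double integral:

In polar coordinates (x = r cos θ, y = r sin θ, dA = r dr dθ) the integrand becomes r^2cos(θ)^2 + 2, so

    ∬_D (x^2 + 2) dA = ∫_0^{2π} ∫_0^{6} (r^2cos(θ)^2 + 2) · r dr dθ.

Inner (r from 0 to 6): 324cos(θ)^2 + 36.
Outer (θ from 0 to 2π): 396π.

Therefore ∮_C P dx + Q dy = 396π.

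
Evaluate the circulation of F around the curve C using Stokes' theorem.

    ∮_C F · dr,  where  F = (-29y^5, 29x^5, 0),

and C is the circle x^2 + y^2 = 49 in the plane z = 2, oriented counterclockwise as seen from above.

Let S be the flat disk x^2 + y^2 ≤ 49 in the plane z = 2, with upward unit normal n̂ = ẑ. By Stokes' theorem,

    ∮_C F · dr = ∬_S (∇ × F) · n̂ dS = ∬_D (curl F)_z dA,

where D is the disk x^2 + y^2 ≤ 49.

Compute the curl of F = (-29y^5, 29x^5, 0):
    (∇ × F)_x = ∂F_z/∂y - ∂F_y/∂z = 0,
    (∇ × F)_y = ∂F_x/∂z - ∂F_z/∂x = 0,
    (∇ × F)_z = ∂F_y/∂x - ∂F_x/∂y = 145x^4 + 145y^4.

On z = 2, (curl F)_z = 145x^4 + 145y^4.

Convert to polar (x = r cos θ, y = r sin θ, dA = r dr dθ); the integrand becomes 145r^4(sin(θ)^4 + cos(θ)^4), so

    ∬_D (curl F)_z dA = ∫_0^{2π} ∫_0^{7} (145r^4(sin(θ)^4 + cos(θ)^4)) · r dr dθ.

Inner (r from 0 to 7): 17059105sin(θ)^4/6 + 17059105cos(θ)^4/6.
Outer (θ from 0 to 2π): 17059105π/4.

Therefore ∮_C F · dr = 17059105π/4.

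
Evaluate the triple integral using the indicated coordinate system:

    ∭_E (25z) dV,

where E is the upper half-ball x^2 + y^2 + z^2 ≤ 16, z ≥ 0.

In spherical coordinates, x = ρ sin(φ) cos(θ), y = ρ sin(φ) sin(θ), z = ρ cos(φ), and dV = ρ^2 sin(φ) dρ dφ dθ.

The integrand becomes 25ρ cos(φ), so

    ∭_E (25z) dV = ∫_{0}^{2π} ∫_{0}^{π/2} ∫_{0}^{4} (25ρ cos(φ)) · ρ^2 sin(φ) dρ dφ dθ.

Inner (ρ): 800sin(2φ).
Middle (φ): 800.
Outer (θ): 1600π.

Therefore the triple integral equals 1600π.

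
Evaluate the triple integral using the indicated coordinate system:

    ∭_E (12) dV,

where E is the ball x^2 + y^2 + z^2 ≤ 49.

In spherical coordinates, x = ρ sin(φ) cos(θ), y = ρ sin(φ) sin(θ), z = ρ cos(φ), and dV = ρ^2 sin(φ) dρ dφ dθ.

The integrand becomes 12, so

    ∭_E (12) dV = ∫_{0}^{2π} ∫_{0}^{π} ∫_{0}^{7} (12) · ρ^2 sin(φ) dρ dφ dθ.

Inner (ρ): 1372sin(φ).
Middle (φ): 2744.
Outer (θ): 5488π.

Therefore the triple integral equals 5488π.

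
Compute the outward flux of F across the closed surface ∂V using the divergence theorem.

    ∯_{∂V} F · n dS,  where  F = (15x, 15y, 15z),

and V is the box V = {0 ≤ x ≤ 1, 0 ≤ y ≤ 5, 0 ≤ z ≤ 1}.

By the divergence theorem,

    ∯_{∂V} F · n dS = ∭_V (∇ · F) dV.

Compute the divergence:
    ∇ · F = ∂F_x/∂x + ∂F_y/∂y + ∂F_z/∂z = 15 + 15 + 15 = 45.

V is a rectangular box, so dV = dx dy dz with 0 ≤ x ≤ 1, 0 ≤ y ≤ 5, 0 ≤ z ≤ 1.

Integrate (45) over V as an iterated integral:

    ∭_V (∇·F) dV = ∫_0^{1} ∫_0^{5} ∫_0^{1} (45) dz dy dx.

Inner (z from 0 to 1): 45.
Middle (y from 0 to 5): 225.
Outer (x from 0 to 1): 225.

Therefore ∯_{∂V} F · n dS = 225.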